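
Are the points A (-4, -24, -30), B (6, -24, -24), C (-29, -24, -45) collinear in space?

AB = (10, 0, 6), AC = (-25, 0, -15).
AB × AC = (0, 0, 0).
The cross product vanishes, so the three points are collinear.

Yes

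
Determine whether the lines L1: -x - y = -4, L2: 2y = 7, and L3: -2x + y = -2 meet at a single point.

No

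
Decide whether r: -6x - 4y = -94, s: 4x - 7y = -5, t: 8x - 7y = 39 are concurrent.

Yes

The three lines meet at one point iff the augmented coefficient matrix [aᵢ bᵢ cᵢ] has rank < 3, i.e. its determinant vanishes.
Here the determinant is 0.
It vanishes, so the lines are concurrent at (11, 7).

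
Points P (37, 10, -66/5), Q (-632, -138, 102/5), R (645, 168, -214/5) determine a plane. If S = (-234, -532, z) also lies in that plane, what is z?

Coplanarity requires PQ · (PR × PS) = 0.
PQ = (-669, -148, 168/5), PR = (608, 158, -148/5); the triple product is linear in z with coefficient -15718 and constant term -1477492/5.
Setting it to zero: z = -94/5.

-94/5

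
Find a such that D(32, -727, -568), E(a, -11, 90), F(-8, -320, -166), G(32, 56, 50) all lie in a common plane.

-14

The points are coplanar iff DE · (DF × DG) = 0.
Expanding, this is linear in a: (-63240)a + (-885360) = 0.
So a = -14.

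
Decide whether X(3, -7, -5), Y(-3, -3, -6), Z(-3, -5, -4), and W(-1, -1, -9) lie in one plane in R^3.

With X as base: XY = (-6, 4, -1), XZ = (-6, 2, 1), XW = (-4, 6, -4).
XZ × XW = (-14, -28, -28).
XY · (XZ × XW) = 0.
The scalar triple product vanishes, so the four points are coplanar.

Yes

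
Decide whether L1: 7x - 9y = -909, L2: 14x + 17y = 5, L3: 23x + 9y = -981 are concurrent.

Intersecting L1 and L2: solving the 2×2 system gives (x, y) = (-15408/245, 1823/35).
Substitute into L3: (23)(-15408/245) + (9)(1823/35) = -47907/49.
But L3 requires -981 ≠ -47907/49, so the three lines have no common point.

No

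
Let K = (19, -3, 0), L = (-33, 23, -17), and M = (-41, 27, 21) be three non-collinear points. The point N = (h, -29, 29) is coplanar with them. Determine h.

A normal to the plane is n = KL × KM = (1056, 2112, 0).
N lies in the plane iff n · KN = 0.
This gives (1056)h + (-74976) = 0, so h = 71.

71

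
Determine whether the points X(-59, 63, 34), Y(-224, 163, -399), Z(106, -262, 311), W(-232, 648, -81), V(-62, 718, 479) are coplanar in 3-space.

No

The plane through X, Y, Z has normal n = XY × XZ = (-113025, -25740, 37125) and equation n·P = 6309105.
Checking the remaining points: n·W = 6535155, n·V = 6309105.
Since n·W = 6535155 ≠ 6309105, W is off the plane and the points are not all coplanar.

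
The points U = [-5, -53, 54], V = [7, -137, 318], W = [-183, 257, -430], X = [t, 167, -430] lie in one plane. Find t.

Normal to plane UVW: n = (-41184, -41184, -11232); plane equation n·P = 1782144.
Requiring n·X = 1782144: (-41184)t + (-2047968) = 1782144.
So t = -93.

-93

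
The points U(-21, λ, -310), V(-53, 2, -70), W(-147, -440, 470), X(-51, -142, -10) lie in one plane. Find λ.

The points are coplanar iff UV · (UW × UX) = 0.
Expanding, this is linear in λ: (-6720)λ + (1834560) = 0.
So λ = 273.

273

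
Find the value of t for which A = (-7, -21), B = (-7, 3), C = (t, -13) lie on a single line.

-7

Collinearity: (C − A) must be parallel to (B − A) = (0, 24).
Cross-multiplying the components: (t − (-7))·(24) = (8)·(0).
Solving gives t = -7.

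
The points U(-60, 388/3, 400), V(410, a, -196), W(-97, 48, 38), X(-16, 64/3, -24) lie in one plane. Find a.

Normal to plane UWX: n = (-13832/3, -31616, 22724/3); plane equation n·P = -782496.
Requiring n·V = -782496: (-31616)a + (-3375008) = -782496.
So a = -82.

-82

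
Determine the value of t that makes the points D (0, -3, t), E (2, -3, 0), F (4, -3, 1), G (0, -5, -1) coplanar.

Coplanarity ⇔ det[DE; DF; DG] = 0.
Expanding, this is linear in t: (4)t + (4) = 0.
So t = -1.

-1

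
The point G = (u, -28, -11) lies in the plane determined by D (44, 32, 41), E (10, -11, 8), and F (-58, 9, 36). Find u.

36

A normal to the plane is n = DE × DF = (-544, 3196, -3604).
G lies in the plane iff n · DG = 0.
This gives (-544)u + (19584) = 0, so u = 36.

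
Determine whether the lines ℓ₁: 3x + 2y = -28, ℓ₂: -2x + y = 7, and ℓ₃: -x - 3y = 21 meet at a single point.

Yes

Intersecting ℓ₁ and ℓ₂: solving the 2×2 system gives (x, y) = (-6, -5).
Substitute into ℓ₃: (-1)(-6) + (-3)(-5) = 21.
This equals 21, so (-6, -5) lies on all three lines and they are concurrent.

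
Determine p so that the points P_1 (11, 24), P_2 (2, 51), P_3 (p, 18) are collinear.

13

Collinearity: (P_3 − P_1) must be parallel to (P_2 − P_1) = (-9, 27).
Cross-multiplying the components: (p − 11)·(27) = (-6)·(-9).
Solving gives p = 13.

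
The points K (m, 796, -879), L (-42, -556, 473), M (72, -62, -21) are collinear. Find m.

270

Collinearity requires KL × KM = 0; each component is linear in m.
The y-component gives (-494)m + (133380) = 0, so m = 270.
The remaining components then also vanish.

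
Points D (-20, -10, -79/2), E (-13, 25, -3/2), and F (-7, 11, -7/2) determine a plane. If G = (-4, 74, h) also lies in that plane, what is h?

Coplanarity requires DE · (DF × DG) = 0.
DE = (7, 35, 38), DF = (13, 21, 36); the triple product is linear in h with coefficient -308 and constant term 15554.
Setting it to zero: h = 101/2.

101/2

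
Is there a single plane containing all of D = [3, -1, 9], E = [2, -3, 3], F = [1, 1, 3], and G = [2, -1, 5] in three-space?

With D as base: DE = (-1, -2, -6), DF = (-2, 2, -6), DG = (-1, 0, -4).
DF × DG = (-8, -2, 2).
DE · (DF × DG) = 0.
The scalar triple product vanishes, so the four points are coplanar.

Yes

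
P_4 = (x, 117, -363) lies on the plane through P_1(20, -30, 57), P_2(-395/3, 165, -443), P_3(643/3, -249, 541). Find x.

Coplanarity requires P_1P_2 · (P_1P_3 × P_1P_4) = 0.
P_1P_2 = (-455/3, 195, -500), P_1P_3 = (583/3, -219, 484); the triple product is linear in x with coefficient -15120 and constant term -1224720.
Setting it to zero: x = -81.

-81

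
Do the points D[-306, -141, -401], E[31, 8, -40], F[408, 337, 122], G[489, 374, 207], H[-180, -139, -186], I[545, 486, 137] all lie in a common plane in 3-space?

Yes

The plane through D, E, F has normal n = DE × DF = (-94631, 81503, 54700) and equation n·P = -4469537.
Checking the remaining points: n·G = -4469537, n·H = -4469537, n·I = -4469537.
All equal -4469537, so all 6 points lie in one plane.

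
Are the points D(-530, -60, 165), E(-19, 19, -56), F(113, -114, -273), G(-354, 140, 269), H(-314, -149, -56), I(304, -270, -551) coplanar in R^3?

The plane through D, E, F has normal n = DE × DF = (-46536, 81715, -78391) and equation n·P = 6826665.
Checking the remaining points: n·G = 6826665, n·H = 6826665, n·I = 6983447.
Since n·I = 6983447 ≠ 6826665, I is off the plane and the points are not all coplanar.

No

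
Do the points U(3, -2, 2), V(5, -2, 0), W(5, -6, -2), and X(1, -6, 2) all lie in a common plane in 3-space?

The four points are coplanar iff the 3×3 determinant with rows UV, UW, UX is zero.
Rows: (2, 0, -2), (2, -4, -4), (-2, -4, 0).
Expanding along the first row: (2)(-16) − (0)(-8) + (-2)(-16) = 0.
Zero determinant ⇒ coplanar.

Yes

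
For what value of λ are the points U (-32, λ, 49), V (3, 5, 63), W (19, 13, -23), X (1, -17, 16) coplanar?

The points are coplanar iff UV · (UW × UX) = 0.
Expanding, this is linear in λ: (-924)λ + (-79464) = 0.
So λ = -86.

-86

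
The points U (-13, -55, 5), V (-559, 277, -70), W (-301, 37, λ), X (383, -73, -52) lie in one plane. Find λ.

7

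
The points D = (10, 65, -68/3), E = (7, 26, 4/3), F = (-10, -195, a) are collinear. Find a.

412/3

Direction DE = (-3, -39, 24). From the x-coordinate of F, the parameter along the line is τ = (-10 − 10)/(-3) = 20/3.
Then a = (-68/3) + 20/3·(24) = 412/3.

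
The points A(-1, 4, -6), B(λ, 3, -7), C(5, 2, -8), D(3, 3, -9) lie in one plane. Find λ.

Normal to plane ACD: n = (4, 10, 2); plane equation n·P = 24.
Requiring n·B = 24: (4)λ + (16) = 24.
So λ = 2.

2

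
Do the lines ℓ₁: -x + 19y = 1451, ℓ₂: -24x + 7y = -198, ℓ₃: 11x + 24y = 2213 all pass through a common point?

Yes

Intersecting ℓ₁ and ℓ₂: solving the 2×2 system gives (x, y) = (31, 78).
Substitute into ℓ₃: (11)(31) + (24)(78) = 2213.
This equals 2213, so (31, 78) lies on all three lines and they are concurrent.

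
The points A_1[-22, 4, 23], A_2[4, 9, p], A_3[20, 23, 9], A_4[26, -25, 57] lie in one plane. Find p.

Coplanarity ⇔ det[A_1A_2; A_1A_3; A_1A_4] = 0.
Expanding, this is linear in p: (-2130)p + (44730) = 0.
So p = 21.

21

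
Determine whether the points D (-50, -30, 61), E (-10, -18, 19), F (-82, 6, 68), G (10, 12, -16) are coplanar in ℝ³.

Yes

A normal to the plane through D, E, F is n = DE × DF = (1596, 1064, 1824).
The plane has equation n·P = -456. For G: n·G = -456.
Equal, so G lies in the plane and all four are coplanar.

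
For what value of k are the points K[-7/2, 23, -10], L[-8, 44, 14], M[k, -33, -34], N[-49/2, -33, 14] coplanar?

-13/2

Normal to plane KLN: n = (1848, -396, 693); plane equation n·P = -22506.
Requiring n·M = -22506: (1848)k + (-10494) = -22506.
So k = -13/2.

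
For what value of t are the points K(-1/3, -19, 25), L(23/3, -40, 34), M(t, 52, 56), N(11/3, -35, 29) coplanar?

53/3

The points are coplanar iff KL · (KM × KN) = 0.
Expanding, this is linear in t: (-60)t + (1060) = 0.
So t = 53/3.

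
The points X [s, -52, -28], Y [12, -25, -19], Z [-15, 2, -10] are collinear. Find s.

39

Direction YZ = (-27, 27, 9). From the y-coordinate of X, the parameter along the line is τ = (-52 − (-25))/27 = -1.
Then s = 12 + (-1)·(-27) = 39.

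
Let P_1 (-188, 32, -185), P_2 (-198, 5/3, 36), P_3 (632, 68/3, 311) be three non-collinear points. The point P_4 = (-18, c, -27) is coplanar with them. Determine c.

A normal to the plane is n = P_1P_2 × P_1P_3 = (-38948/3, 186180, 74900/3).
P_4 lies in the plane iff n · P_1P_4 = 0.
This gives (186180)c + (-4220080) = 0, so c = 68/3.

68/3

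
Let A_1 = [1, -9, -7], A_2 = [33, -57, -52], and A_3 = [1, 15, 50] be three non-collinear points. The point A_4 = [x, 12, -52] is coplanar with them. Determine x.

-43

A normal to the plane is n = A_1A_2 × A_1A_3 = (-1656, -1824, 768).
A_4 lies in the plane iff n · A_1A_4 = 0.
This gives (-1656)x + (-71208) = 0, so x = -43.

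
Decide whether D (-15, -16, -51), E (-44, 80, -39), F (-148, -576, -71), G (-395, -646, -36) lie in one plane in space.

No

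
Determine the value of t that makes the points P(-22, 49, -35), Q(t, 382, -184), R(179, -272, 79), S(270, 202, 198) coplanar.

The points are coplanar iff PQ · (PR × PS) = 0.
Expanding, this is linear in t: (-92235)t + (-25087920) = 0.
So t = -272.

-272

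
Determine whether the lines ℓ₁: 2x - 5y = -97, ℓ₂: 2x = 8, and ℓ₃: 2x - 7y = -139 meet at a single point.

Yes

Lines aᵢx + bᵢy = cᵢ with pairwise distinct directions are concurrent exactly when det[aᵢ bᵢ cᵢ] = 0.
Here the determinant is 0.
It vanishes, so the lines are concurrent at (4, 21).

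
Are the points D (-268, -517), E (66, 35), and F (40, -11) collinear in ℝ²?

No

DE = (334, 552), DF = (308, 506).
Twice the signed area of △DEF is (334)(506) − (552)(308) = -1012.
The area is nonzero, so the three points are not collinear.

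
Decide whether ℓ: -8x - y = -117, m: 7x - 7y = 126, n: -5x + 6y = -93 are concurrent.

Intersecting ℓ and m: solving the 2×2 system gives (x, y) = (15, -3).
Substitute into n: (-5)(15) + (6)(-3) = -93.
This equals -93, so (15, -3) lies on all three lines and they are concurrent.

Yes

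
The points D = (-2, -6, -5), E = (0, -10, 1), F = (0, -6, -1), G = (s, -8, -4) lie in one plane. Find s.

-2

Normal to plane DEF: n = (-16, 4, 8); plane equation n·P = -32.
Requiring n·G = -32: (-16)s + (-64) = -32.
So s = -2.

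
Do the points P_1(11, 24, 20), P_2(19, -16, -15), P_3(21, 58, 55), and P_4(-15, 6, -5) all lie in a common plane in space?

A normal to the plane through P_1, P_2, P_3 is n = P_1P_2 × P_1P_3 = (-210, -630, 672).
The plane has equation n·P = -3990. For P_4: n·P_4 = -3990.
Equal, so P_4 lies in the plane and all four are coplanar.

Yes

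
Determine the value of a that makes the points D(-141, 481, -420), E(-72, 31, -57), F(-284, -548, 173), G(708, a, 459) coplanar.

175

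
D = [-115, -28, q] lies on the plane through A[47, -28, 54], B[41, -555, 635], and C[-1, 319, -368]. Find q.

The plane through A, B, C has equation 20787x − 30420y − 27378z = 350337.
Substituting D: (-27378)q + (-1538745) = 350337, so q = -69.

-69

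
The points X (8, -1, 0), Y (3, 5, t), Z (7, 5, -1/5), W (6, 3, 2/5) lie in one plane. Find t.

7/5

Normal to plane XZW: n = (16/5, 4/5, 8); plane equation n·P = 124/5.
Requiring n·Y = 124/5: (8)t + (68/5) = 124/5.
So t = 7/5.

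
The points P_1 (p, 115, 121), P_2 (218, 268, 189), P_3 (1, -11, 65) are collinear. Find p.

Direction P_2P_3 = (-217, -279, -124). From the y-coordinate of P_1, the parameter along the line is τ = (115 − 268)/(-279) = 17/31.
Then p = 218 + 17/31·(-217) = 99.

99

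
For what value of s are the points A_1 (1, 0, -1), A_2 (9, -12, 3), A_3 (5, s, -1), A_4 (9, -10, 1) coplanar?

-4

The points are coplanar iff A_1A_2 · (A_1A_3 × A_1A_4) = 0.
Expanding, this is linear in s: (-16)s + (-64) = 0.
So s = -4.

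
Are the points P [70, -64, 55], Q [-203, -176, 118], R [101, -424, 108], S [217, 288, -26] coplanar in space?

A normal to the plane through P, Q, R is n = PQ × PR = (16744, 16422, 101752).
The plane has equation n·X = 5717432. For S: n·S = 5717432.
Equal, so S lies in the plane and all four are coplanar.

Yes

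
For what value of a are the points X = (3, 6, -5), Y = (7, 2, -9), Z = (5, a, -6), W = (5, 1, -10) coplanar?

Coplanarity ⇔ det[XY; XZ; XW] = 0.
Expanding, this is linear in a: (-12)a + (60) = 0.
So a = 5.

5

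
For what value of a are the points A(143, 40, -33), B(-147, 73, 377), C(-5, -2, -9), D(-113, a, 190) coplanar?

Normal to plane ABC: n = (18012, -53720, 17064); plane equation n·P = -136196.
Requiring n·D = -136196: (-53720)a + (1206804) = -136196.
So a = 25.

25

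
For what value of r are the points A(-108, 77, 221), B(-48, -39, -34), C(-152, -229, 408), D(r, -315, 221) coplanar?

The points are coplanar iff AB · (AC × AD) = 0.
Expanding, this is linear in r: (-99722)r + (-10769976) = 0.
So r = -108.

-108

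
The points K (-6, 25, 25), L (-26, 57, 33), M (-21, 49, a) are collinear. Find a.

31

Collinearity requires KL × KM = 0; each component is linear in a.
The x-component gives (32)a + (-992) = 0, so a = 31.
The remaining components then also vanish.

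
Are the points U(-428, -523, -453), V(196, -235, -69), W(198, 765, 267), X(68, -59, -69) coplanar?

The four points are coplanar iff the 3×3 determinant with rows UV, UW, UX is zero.
Rows: (624, 288, 384), (626, 1288, 720), (496, 464, 384).
Expanding along the first row: (624)(160512) − (288)(-116736) + (384)(-348384) = 0.
Zero determinant ⇒ coplanar.

Yes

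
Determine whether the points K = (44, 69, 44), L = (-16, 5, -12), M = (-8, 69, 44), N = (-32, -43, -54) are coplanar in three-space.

The four points are coplanar iff the 3×3 determinant with rows KL, KM, KN is zero.
Rows: (-60, -64, -56), (-52, 0, 0), (-76, -112, -98).
Expanding along the first row: (-60)(0) − (-64)(5096) + (-56)(5824) = 0.
Zero determinant ⇒ coplanar.

Yes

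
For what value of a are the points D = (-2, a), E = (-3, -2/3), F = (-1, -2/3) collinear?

-2/3

The three points are collinear iff det[DE; DF] = 0.
This determinant is linear in a: (2)a + (4/3) = 0, so a = -2/3.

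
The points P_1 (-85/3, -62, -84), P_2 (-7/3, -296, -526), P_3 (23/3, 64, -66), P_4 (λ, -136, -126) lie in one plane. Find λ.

-127/3

Coplanarity ⇔ det[P_1P_2; P_1P_3; P_1P_4] = 0.
Expanding, this is linear in λ: (51480)λ + (2179320) = 0.
So λ = -127/3.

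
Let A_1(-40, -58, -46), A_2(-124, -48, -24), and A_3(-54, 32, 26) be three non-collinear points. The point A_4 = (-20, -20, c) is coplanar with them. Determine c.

-20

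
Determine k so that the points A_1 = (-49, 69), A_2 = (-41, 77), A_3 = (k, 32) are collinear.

-86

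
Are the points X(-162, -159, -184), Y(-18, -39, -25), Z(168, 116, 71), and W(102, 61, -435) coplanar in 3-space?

Yes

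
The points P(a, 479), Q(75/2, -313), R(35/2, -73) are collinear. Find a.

-57/2

The three points are collinear iff det[PQ; PR] = 0.
This determinant is linear in a: (-240)a + (-6840) = 0, so a = -57/2.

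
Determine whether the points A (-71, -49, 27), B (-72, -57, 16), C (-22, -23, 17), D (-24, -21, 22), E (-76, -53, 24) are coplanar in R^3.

No

The plane through A, B, C has normal n = AB × AC = (366, -549, 366) and equation n·P = 10797.
Checking the remaining points: n·D = 10797, n·E = 10065.
Since n·E = 10065 ≠ 10797, E is off the plane and the points are not all coplanar.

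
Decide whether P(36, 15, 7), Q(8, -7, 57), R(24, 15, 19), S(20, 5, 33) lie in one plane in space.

Yes

A normal to the plane through P, Q, R is n = PQ × PR = (-264, -264, -264).
The plane has equation n·X = -15312. For S: n·S = -15312.
Equal, so S lies in the plane and all four are coplanar.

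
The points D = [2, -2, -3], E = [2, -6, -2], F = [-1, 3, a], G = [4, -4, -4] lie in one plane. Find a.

-2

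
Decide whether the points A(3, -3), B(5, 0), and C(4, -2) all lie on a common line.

No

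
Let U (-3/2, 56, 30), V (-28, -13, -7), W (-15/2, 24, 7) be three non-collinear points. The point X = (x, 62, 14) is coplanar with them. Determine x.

43/2

The plane through U, V, W has equation 403x − (775/2)y + 434z = -18569/2.
Substituting X: (403)x + (-17949) = -18569/2, so x = 43/2.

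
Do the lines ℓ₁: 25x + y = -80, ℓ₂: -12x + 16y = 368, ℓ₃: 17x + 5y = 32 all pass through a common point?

Intersecting ℓ₁ and ℓ₂: solving the 2×2 system gives (x, y) = (-4, 20).
Substitute into ℓ₃: (17)(-4) + (5)(20) = 32.
This equals 32, so (-4, 20) lies on all three lines and they are concurrent.

Yes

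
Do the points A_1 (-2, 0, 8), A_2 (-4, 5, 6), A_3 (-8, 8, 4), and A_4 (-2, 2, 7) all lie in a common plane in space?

A normal to the plane through A_1, A_2, A_3 is n = A_1A_2 × A_1A_3 = (-4, 4, 14).
The plane has equation n·P = 120. For A_4: n·A_4 = 114.
114 ≠ 120, so A_4 is off the plane.

No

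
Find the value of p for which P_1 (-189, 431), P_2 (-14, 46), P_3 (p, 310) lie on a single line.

-134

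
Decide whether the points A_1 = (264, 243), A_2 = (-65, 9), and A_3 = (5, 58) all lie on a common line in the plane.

A_1A_2 = (-329, -234), A_1A_3 = (-259, -185).
det[A_1A_2; A_1A_3] = (-329)(-185) − (-234)(-259) = 259.
The determinant is nonzero, so they are not collinear.

No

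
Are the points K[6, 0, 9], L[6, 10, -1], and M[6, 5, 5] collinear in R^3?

No

KL = (0, 10, -10), KM = (0, 5, -4).
KL × KM = (10, 0, 0).
The cross product is nonzero, so the points do not lie on one line.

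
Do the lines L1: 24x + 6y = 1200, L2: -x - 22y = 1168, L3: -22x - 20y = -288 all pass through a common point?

Yes

Intersecting L1 and L2: solving the 2×2 system gives (x, y) = (64, -56).
Substitute into L3: (-22)(64) + (-20)(-56) = -288.
This equals -288, so (64, -56) lies on all three lines and they are concurrent.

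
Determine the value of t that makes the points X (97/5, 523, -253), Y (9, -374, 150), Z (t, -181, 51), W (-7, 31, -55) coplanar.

1/5

Coplanarity ⇔ det[XY; XZ; XW] = 0.
Expanding, this is linear in t: (-20670)t + (4134) = 0.
So t = 1/5.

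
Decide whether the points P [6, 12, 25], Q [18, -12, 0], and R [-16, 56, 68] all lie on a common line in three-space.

No

PQ = (12, -24, -25), PR = (-22, 44, 43).
PQ × PR = (68, 34, 0).
The cross product is nonzero, so the points do not lie on one line.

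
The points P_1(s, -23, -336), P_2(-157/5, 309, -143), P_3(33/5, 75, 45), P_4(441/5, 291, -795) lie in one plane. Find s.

Coplanarity ⇔ det[P_1P_2; P_1P_3; P_1P_4] = 0.
Expanding, this is linear in s: (-155952)s + (16063056) = 0.
So s = 103.

103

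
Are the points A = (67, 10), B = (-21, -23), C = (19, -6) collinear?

AB = (-88, -33), AC = (-48, -16).
det[AB; AC] = (-88)(-16) − (-33)(-48) = -176.
The determinant is nonzero, so they are not collinear.

No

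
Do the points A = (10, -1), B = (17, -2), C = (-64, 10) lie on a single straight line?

AB = (7, -1), AC = (-74, 11).
det[AB; AC] = (7)(11) − (-1)(-74) = 3.
The determinant is nonzero, so they are not collinear.

No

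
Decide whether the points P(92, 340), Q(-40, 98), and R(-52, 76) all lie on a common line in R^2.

Yes

PQ = (-132, -242), PR = (-144, -264).
Twice the signed area of △PQR is (-132)(-264) − (-242)(-144) = 0.
The triangle is degenerate (zero area), so the points are collinear.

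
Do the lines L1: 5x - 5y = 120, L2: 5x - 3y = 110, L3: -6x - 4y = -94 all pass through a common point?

Lines aᵢx + bᵢy = cᵢ with pairwise distinct directions are concurrent exactly when det[aᵢ bᵢ cᵢ] = 0.
Here the determinant is 0.
It vanishes, so the lines are concurrent at (19, -5).

Yes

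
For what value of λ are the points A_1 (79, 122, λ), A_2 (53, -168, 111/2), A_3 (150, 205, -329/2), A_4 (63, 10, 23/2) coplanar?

-65/2

Coplanarity ⇔ det[A_1A_2; A_1A_3; A_1A_4] = 0.
Expanding, this is linear in λ: (-13536)λ + (-439920) = 0.
So λ = -65/2.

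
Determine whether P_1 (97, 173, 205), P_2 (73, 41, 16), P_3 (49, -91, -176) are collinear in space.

No

P_1P_2 = (-24, -132, -189), P_1P_3 = (-48, -264, -381).
P_1P_2 × P_1P_3 = (396, -72, 0).
The cross product is nonzero, so the points do not lie on one line.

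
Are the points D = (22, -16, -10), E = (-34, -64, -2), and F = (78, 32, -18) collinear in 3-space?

Yes

DE = (-56, -48, 8), DF = (56, 48, -8).
Each component of DF is -1 times the corresponding component of DE, so DF = -1·DE and the points are collinear.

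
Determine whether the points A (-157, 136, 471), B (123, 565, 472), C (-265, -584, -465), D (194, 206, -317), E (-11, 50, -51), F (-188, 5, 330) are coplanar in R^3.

The plane through A, B, C has normal n = AB × AC = (-400824, 261972, -155268) and equation n·P = 25426332.
Checking the remaining points: n·D = 25426332, n·E = 25426332, n·F = 25426332.
All equal 25426332, so all 6 points lie in one plane.

Yes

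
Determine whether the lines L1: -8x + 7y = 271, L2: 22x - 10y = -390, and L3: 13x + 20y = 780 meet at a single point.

No

Intersecting L1 and L2: solving the 2×2 system gives (x, y) = (-10/37, 1421/37).
Substitute into L3: (13)(-10/37) + (20)(1421/37) = 28290/37.
But L3 requires 780 ≠ 28290/37, so the three lines have no common point.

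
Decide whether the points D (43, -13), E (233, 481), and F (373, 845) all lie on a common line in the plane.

Yes

DE = (190, 494), DF = (330, 858).
Checking proportionality: DF = 33/19·DE, so the vectors are parallel and the points are collinear.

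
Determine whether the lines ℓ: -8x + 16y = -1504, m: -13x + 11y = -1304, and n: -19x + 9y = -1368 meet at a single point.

Yes

The three lines meet at one point iff the augmented coefficient matrix [aᵢ bᵢ cᵢ] has rank < 3, i.e. its determinant vanishes.
Here the determinant is 0.
It vanishes, so the lines are concurrent at (36, -76).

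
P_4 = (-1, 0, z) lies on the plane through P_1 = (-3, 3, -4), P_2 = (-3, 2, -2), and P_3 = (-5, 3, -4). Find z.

The plane through P_1, P_2, P_3 has equation −4y − 2z = -4.
Substituting P_4: (-2)z + (0) = -4, so z = 2.

2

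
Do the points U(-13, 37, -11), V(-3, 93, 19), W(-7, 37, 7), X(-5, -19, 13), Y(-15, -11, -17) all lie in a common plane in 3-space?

Yes

The plane through U, V, W has normal n = UV × UW = (1008, 0, -336) and equation n·P = -9408.
Checking the remaining points: n·X = -9408, n·Y = -9408.
All equal -9408, so all 5 points lie in one plane.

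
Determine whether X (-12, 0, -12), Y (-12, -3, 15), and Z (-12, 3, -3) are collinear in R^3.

XY = (0, -3, 27), XZ = (0, 3, 9).
Comparing components 2 and 3: (-3)(9) − (27)(3) = -108 ≠ 0, so XY and XZ are not parallel and the points are not collinear.

No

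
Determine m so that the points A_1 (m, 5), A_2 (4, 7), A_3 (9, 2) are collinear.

The three points are collinear iff det[A_1A_2; A_1A_3] = 0.
This determinant is linear in m: (5)m + (-30) = 0, so m = 6.

6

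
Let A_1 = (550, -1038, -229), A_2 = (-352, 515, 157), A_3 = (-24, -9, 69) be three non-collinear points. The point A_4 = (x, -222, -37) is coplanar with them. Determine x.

A normal to the plane is n = A_1A_2 × A_1A_3 = (65600, 47232, -36736).
A_4 lies in the plane iff n · A_1A_4 = 0.
This gives (65600)x + (-4592000) = 0, so x = 70.

70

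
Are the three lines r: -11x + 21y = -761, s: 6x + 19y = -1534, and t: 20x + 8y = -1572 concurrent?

Lines aᵢx + bᵢy = cᵢ with pairwise distinct directions are concurrent exactly when det[aᵢ bᵢ cᵢ] = 0.
Here the determinant is 0.
It vanishes, so the lines are concurrent at (-53, -64).

Yes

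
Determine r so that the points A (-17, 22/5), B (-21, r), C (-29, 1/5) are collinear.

Collinearity: (B − A) must be parallel to (C − A) = (-12, -21/5).
Cross-multiplying the components: (r − 22/5)·(-12) = (-4)·(-21/5).
Solving gives r = 3.

3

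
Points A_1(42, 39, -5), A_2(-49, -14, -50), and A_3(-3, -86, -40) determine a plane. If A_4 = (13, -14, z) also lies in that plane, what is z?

-24

Coplanarity requires A_1A_2 · (A_1A_3 × A_1A_4) = 0.
A_1A_2 = (-91, -53, -45), A_1A_3 = (-45, -125, -35); the triple product is linear in z with coefficient 8990 and constant term 215760.
Setting it to zero: z = -24.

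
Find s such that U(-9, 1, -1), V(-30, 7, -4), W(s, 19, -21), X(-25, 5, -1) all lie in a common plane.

Normal to plane UVX: n = (12, 48, 12); plane equation n·P = -72.
Requiring n·W = -72: (12)s + (660) = -72.
So s = -61.

-61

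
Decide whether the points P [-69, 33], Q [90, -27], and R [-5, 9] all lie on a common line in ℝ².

PQ = (159, -60), PR = (64, -24).
det[PQ; PR] = (159)(-24) − (-60)(64) = 24.
The determinant is nonzero, so they are not collinear.

No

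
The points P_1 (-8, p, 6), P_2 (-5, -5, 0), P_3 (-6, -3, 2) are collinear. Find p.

Direction P_2P_3 = (-1, 2, 2). From the x-coordinate of P_1, the parameter along the line is τ = (-8 − (-5))/(-1) = 3.
Then p = (-5) + 3·(2) = 1.

1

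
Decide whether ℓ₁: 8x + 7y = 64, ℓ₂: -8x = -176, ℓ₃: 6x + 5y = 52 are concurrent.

Lines aᵢx + bᵢy = cᵢ with pairwise distinct directions are concurrent exactly when det[aᵢ bᵢ cᵢ] = 0.
Here the determinant is 0.
It vanishes, so the lines are concurrent at (22, -16).

Yes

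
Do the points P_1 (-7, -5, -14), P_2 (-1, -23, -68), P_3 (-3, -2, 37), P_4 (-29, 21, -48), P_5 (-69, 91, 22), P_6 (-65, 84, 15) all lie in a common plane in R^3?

Yes

The plane through P_1, P_2, P_3 has normal n = P_1P_2 × P_1P_3 = (-756, -522, 90) and equation n·P = 6642.
Checking the remaining points: n·P_4 = 6642, n·P_5 = 6642, n·P_6 = 6642.
All equal 6642, so all 6 points lie in one plane.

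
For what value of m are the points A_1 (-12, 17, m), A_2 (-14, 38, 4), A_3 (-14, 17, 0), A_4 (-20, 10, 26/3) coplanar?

The points are coplanar iff A_1A_2 · (A_1A_3 × A_1A_4) = 0.
Expanding, this is linear in m: (126)m + (420) = 0.
So m = -10/3.

-10/3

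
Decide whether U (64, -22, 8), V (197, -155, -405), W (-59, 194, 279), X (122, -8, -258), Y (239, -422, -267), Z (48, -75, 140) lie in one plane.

The plane through U, V, W has normal n = UV × UW = (53165, 14756, 12369) and equation n·P = 3176880.
Checking the remaining points: n·X = 3176880, n·Y = 3176880, n·Z = 3176880.
All equal 3176880, so all 6 points lie in one plane.

Yes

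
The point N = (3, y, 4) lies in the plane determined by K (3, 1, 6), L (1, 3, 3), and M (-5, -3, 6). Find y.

Coplanarity requires KL · (KM × KN) = 0.
KL = (-2, 2, -3), KM = (-8, -4, 0); the triple product is linear in y with coefficient 24 and constant term -72.
Setting it to zero: y = 3.

3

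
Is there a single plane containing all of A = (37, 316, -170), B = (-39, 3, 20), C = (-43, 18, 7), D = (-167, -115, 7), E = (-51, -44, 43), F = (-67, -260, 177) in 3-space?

No

The plane through A, B, C has normal n = AB × AC = (1219, -1748, -2392) and equation n·P = -100625.
Checking the remaining points: n·D = -19297, n·E = -88113, n·F = -50577.
Since n·D = -19297 ≠ -100625, D is off the plane and the points are not all coplanar.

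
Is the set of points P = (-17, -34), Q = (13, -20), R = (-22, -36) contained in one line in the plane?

No

PQ = (30, 14), PR = (-5, -2).
det[PQ; PR] = (30)(-2) − (14)(-5) = 10.
The determinant is nonzero, so they are not collinear.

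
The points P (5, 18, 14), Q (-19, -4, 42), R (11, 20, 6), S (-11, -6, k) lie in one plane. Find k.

30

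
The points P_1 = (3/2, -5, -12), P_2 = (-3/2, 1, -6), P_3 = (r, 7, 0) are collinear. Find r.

-9/2

Direction P_1P_2 = (-3, 6, 6). From the y-coordinate of P_3, the parameter along the line is τ = (7 − (-5))/6 = 2.
Then r = 3/2 + 2·(-3) = -9/2.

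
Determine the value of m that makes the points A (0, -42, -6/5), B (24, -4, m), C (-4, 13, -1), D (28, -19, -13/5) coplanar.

Normal to plane ACD: n = (-408/5, 0, -1632); plane equation n·P = 9792/5.
Requiring n·B = 9792/5: (-1632)m + (-9792/5) = 9792/5.
So m = -12/5.

-12/5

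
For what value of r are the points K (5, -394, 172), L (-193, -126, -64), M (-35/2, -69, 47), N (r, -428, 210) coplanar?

41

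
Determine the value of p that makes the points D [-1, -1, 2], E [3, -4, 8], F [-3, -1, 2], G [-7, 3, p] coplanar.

-6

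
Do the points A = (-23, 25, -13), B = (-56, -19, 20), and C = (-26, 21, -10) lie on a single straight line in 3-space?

Yes

AB = (-33, -44, 33), AC = (-3, -4, 3).
Each component of AC is 1/11 times the corresponding component of AB, so AC = 1/11·AB and the points are collinear.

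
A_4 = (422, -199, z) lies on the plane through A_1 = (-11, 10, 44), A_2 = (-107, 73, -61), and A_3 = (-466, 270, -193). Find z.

10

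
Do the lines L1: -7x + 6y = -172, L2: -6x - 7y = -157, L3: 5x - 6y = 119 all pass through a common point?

No

Intersecting L1 and L2: solving the 2×2 system gives (x, y) = (2146/85, 67/85).
Substitute into L3: (5)(2146/85) + (-6)(67/85) = 10328/85.
But L3 requires 119 ≠ 10328/85, so the three lines have no common point.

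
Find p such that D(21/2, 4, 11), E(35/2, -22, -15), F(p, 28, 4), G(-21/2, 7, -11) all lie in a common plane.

Normal to plane DEG: n = (650, 700, -525); plane equation n·P = 3850.
Requiring n·F = 3850: (650)p + (17500) = 3850.
So p = -21.

-21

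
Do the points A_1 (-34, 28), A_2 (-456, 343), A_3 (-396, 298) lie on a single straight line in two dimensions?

No

A_1A_2 = (-422, 315), A_1A_3 = (-362, 270).
If collinear, A_1A_3 would be a scalar multiple of A_1A_2. But (-422)·(270) ≠ (315)·(-362) (difference 90), so they are not parallel; the points are not collinear.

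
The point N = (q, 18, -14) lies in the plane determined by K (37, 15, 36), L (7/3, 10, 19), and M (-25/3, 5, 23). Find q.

-11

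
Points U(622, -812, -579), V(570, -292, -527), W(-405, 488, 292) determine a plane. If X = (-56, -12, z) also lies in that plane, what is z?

-5

The plane through U, V, W has equation 385320x − 8112y + 466440z = -23812776.
Substituting X: (466440)z + (-21480576) = -23812776, so z = -5.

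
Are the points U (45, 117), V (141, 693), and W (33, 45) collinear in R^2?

Yes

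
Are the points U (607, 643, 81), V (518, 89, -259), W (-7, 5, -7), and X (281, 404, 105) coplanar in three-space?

Yes

A normal to the plane through U, V, W is n = UV × UW = (-168168, 200928, -283374).
The plane has equation n·P = 4165434. For X: n·X = 4165434.
Equal, so X lies in the plane and all four are coplanar.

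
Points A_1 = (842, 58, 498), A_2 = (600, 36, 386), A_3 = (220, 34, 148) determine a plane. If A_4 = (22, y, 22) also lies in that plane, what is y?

34

Coplanarity requires A_1A_2 · (A_1A_3 × A_1A_4) = 0.
A_1A_2 = (-242, -22, -112), A_1A_3 = (-622, -24, -350); the triple product is linear in y with coefficient -15036 and constant term 511224.
Setting it to zero: y = 34.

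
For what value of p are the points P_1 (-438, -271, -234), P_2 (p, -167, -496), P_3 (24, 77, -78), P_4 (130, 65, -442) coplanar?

Normal to plane P_1P_3P_4: n = (-124800, 184704, -42432); plane equation n·P = 14536704.
Requiring n·P_2 = 14536704: (-124800)p + (-9799296) = 14536704.
So p = -195.

-195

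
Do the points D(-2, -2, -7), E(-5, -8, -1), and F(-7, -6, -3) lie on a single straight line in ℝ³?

No

DE = (-3, -6, 6), DF = (-5, -4, 4).
Comparing components 3 and 1: (6)(-5) − (-3)(4) = -18 ≠ 0, so DE and DF are not parallel and the points are not collinear.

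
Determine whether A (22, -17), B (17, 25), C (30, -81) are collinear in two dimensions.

No

AB = (-5, 42), AC = (8, -64).
If collinear, AC would be a scalar multiple of AB. But (-5)·(-64) ≠ (42)·(8) (difference -16), so they are not parallel; the points are not collinear.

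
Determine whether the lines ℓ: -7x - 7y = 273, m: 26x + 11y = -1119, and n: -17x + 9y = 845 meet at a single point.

Yes

Lines aᵢx + bᵢy = cᵢ with pairwise distinct directions are concurrent exactly when det[aᵢ bᵢ cᵢ] = 0.
Here the determinant is 0.
It vanishes, so the lines are concurrent at (-46, 7).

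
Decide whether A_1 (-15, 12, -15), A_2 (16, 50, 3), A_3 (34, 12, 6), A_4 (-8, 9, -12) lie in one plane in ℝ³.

No

With A_1 as base: A_1A_2 = (31, 38, 18), A_1A_3 = (49, 0, 21), A_1A_4 = (7, -3, 3).
A_1A_3 × A_1A_4 = (63, 0, -147).
A_1A_2 · (A_1A_3 × A_1A_4) = -693.
Since -693 ≠ 0, the four points are not coplanar.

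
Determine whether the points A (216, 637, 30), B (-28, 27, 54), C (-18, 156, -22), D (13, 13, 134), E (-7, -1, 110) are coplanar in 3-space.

Yes

The plane through A, B, C has normal n = AB × AC = (43264, -18304, -25376) and equation n·P = -3075904.
Checking the remaining points: n·D = -3075904, n·E = -3075904.
All equal -3075904, so all 5 points lie in one plane.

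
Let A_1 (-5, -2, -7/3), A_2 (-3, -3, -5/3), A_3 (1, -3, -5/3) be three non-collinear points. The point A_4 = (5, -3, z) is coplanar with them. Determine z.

-5/3

Coplanarity requires A_1A_2 · (A_1A_3 × A_1A_4) = 0.
A_1A_2 = (2, -1, 2/3), A_1A_3 = (6, -1, 2/3); the triple product is linear in z with coefficient 4 and constant term 20/3.
Setting it to zero: z = -5/3.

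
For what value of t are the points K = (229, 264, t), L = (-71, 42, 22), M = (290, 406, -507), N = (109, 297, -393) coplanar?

-252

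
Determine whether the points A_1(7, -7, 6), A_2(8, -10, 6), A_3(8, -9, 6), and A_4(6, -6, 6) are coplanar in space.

Yes

A normal to the plane through A_1, A_2, A_3 is n = A_1A_2 × A_1A_3 = (0, 0, 1).
The plane has equation n·P = 6. For A_4: n·A_4 = 6.
Equal, so A_4 lies in the plane and all four are coplanar.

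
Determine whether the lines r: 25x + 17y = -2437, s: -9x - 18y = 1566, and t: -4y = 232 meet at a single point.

Intersecting r and s: solving the 2×2 system gives (x, y) = (-1916/33, -1913/33).
Substitute into t: (0)(-1916/33) + (-4)(-1913/33) = 7652/33.
But t requires 232 ≠ 7652/33, so the three lines have no common point.

No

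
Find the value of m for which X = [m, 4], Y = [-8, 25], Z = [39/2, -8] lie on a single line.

Collinearity: (X − Y) must be parallel to (Z − Y) = (55/2, -33).
Cross-multiplying the components: (m − (-8))·(-33) = (-21)·(55/2).
Solving gives m = 19/2.

19/2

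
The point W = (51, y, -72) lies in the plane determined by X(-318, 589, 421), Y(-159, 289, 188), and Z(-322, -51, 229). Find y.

The plane through X, Y, Z has equation −91520x + 31460y − 102960z = 4287140.
Substituting W: (31460)y + (2745600) = 4287140, so y = 49.

49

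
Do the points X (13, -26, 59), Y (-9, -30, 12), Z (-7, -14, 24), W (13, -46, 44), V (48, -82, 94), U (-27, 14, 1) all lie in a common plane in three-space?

No

The plane through X, Y, Z has normal n = XY × XZ = (704, 170, -344) and equation n·P = -15564.
Checking the remaining points: n·W = -13804, n·V = -12484, n·U = -16972.
Since n·W = -13804 ≠ -15564, W is off the plane and the points are not all coplanar.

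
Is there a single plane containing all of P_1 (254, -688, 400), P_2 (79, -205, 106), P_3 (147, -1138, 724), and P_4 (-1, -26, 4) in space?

No

A normal to the plane through P_1, P_2, P_3 is n = P_1P_2 × P_1P_3 = (24192, 88158, 130431).
The plane has equation n·P = -2335536. For P_4: n·P_4 = -1794576.
-1794576 ≠ -2335536, so P_4 is off the plane.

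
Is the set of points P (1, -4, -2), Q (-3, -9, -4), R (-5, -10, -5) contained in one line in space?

No

PQ = (-4, -5, -2), PR = (-6, -6, -3).
Comparing components 2 and 3: (-5)(-3) − (-2)(-6) = 3 ≠ 0, so PQ and PR are not parallel and the points are not collinear.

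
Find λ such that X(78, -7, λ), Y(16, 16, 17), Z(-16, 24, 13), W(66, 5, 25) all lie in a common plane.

Coplanarity ⇔ det[XY; XZ; XW] = 0.
Expanding, this is linear in λ: (48)λ + (-768) = 0.
So λ = 16.

16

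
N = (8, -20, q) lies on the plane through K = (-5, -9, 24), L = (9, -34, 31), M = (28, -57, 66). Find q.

59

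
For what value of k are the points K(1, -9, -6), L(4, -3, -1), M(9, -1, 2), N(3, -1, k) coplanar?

0

Coplanarity ⇔ det[KL; KM; KN] = 0.
Expanding, this is linear in k: (-24)k + (0) = 0.
So k = 0.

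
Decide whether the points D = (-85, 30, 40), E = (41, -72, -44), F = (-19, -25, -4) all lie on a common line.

No

DE = (126, -102, -84), DF = (66, -55, -44).
DE × DF = (-132, 0, -198).
The cross product is nonzero, so the points do not lie on one line.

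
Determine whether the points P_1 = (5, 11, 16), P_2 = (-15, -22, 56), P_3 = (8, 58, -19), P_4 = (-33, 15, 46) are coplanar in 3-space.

Yes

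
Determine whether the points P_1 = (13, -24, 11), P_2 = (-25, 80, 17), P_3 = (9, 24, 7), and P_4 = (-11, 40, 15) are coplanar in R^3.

Yes

A normal to the plane through P_1, P_2, P_3 is n = P_1P_2 × P_1P_3 = (-704, -176, -1408).
The plane has equation n·P = -20416. For P_4: n·P_4 = -20416.
Equal, so P_4 lies in the plane and all four are coplanar.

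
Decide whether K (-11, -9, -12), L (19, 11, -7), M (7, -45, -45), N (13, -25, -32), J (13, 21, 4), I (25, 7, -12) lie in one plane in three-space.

No

The plane through K, L, M has normal n = KL × KM = (-480, 1080, -1440) and equation n·P = 12840.
Checking the remaining points: n·N = 12840, n·J = 10680, n·I = 12840.
Since n·J = 10680 ≠ 12840, J is off the plane and the points are not all coplanar.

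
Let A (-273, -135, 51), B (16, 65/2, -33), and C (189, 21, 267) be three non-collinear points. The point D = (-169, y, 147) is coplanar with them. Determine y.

-115

The plane through A, B, C has equation 49284x − 101232y − 32301z = -1435563.
Substituting D: (-101232)y + (-13077243) = -1435563, so y = -115.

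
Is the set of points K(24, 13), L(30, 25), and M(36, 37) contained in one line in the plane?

Yes

KL = (6, 12), KM = (12, 24).
Twice the signed area of △KLM is (6)(24) − (12)(12) = 0.
The triangle is degenerate (zero area), so the points are collinear.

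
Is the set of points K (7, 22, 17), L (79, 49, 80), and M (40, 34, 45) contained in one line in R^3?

KL = (72, 27, 63), KM = (33, 12, 28).
Comparing components 3 and 1: (63)(33) − (72)(28) = 63 ≠ 0, so KL and KM are not parallel and the points are not collinear.

No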